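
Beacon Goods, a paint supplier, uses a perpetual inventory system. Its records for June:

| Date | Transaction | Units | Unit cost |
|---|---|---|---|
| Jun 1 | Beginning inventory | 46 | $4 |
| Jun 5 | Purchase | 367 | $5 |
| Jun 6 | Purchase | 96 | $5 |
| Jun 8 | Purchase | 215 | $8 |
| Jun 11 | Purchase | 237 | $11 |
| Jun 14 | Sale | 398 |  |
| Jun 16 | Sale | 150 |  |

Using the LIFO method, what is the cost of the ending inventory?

Jun 14, 398 sold [LIFO — newest first]: 237 @ $11 + 161 @ $8 = $3,895
Jun 16, 150 sold [LIFO — newest first]: 54 @ $8 + 96 @ $5 = $912
Total COGS = $3,895 + $912 = $4,807
Ending inventory: 46 @ $4 + 367 @ $5 = $2,019

Ending inventory = $2,019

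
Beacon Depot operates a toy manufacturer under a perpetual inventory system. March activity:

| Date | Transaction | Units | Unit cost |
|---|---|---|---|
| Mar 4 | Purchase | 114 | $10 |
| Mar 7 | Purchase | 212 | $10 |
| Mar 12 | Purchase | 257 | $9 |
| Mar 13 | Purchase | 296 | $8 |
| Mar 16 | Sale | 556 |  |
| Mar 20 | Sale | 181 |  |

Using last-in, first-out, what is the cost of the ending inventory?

Ending inventory = $1,420

Mar 16, 556 sold [LIFO — newest first]: 296 @ $8 + 257 @ $9 + 3 @ $10 = $4,711
Mar 20, 181 sold [LIFO — newest first]: 181 @ $10 = $1,810
Total COGS = $4,711 + $1,810 = $6,521
Ending inventory: 114 @ $10 + 28 @ $10 = $1,420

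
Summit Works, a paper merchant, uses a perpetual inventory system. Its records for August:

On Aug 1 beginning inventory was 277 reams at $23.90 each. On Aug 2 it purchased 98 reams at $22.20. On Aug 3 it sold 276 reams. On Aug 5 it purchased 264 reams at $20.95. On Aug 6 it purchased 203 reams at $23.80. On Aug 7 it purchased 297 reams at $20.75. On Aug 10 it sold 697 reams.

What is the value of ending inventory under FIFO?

Ending inventory = $3,444.50

Aug 3, 276 sold [FIFO — oldest first]: 276 @ $23.90 = $6,596.40
Aug 10, 697 sold [FIFO — oldest first]: 1 @ $23.90 + 98 @ $22.20 + 264 @ $20.95 + 203 @ $23.80 + 131 @ $20.75 = $15,279.95
Total COGS = $6,596.40 + $15,279.95 = $21,876.35
Ending inventory: 166 @ $20.75 = $3,444.50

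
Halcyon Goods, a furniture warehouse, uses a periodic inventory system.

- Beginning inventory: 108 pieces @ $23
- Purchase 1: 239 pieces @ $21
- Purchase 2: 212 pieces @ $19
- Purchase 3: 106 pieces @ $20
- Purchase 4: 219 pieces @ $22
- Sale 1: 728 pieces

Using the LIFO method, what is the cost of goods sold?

COGS = $14,977

Sale 1 (728) [LIFO — newest first]: 219 @ $22 + 106 @ $20 + 212 @ $19 + 191 @ $21 = $14,977
Ending inventory: 108 @ $23 + 48 @ $21 = $3,492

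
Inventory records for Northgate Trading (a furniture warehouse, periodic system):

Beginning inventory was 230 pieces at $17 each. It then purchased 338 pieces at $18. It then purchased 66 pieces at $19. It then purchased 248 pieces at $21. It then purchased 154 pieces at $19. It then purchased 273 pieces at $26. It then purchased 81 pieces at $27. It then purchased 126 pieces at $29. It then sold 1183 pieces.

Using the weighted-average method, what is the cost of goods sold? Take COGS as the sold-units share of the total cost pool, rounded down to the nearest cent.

Sale 1, sell 1183: 1183/1516 × $32,321.00 → $25,221.46
Ending inventory (cost pool remaining) = $7,099.54
Check: goods available $32,321.00 = COGS $25,221.46 + ending $7,099.54

COGS = $25,221.46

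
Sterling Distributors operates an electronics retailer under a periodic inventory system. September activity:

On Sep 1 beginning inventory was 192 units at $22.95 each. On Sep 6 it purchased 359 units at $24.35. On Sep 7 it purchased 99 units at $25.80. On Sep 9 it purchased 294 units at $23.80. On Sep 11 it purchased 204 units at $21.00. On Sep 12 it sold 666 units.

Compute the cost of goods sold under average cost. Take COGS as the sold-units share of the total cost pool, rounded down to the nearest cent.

Sep 12, sell 666: 666/1148 × $26,983.45 → $15,654.16
Ending inventory (cost pool remaining) = $11,329.29

COGS = $15,654.16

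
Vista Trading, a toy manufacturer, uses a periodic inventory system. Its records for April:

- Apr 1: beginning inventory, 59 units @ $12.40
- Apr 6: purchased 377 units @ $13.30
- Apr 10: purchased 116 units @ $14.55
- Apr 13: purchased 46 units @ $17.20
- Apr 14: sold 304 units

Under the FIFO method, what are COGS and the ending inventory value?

COGS = $3,990.10; ending inventory = $4,234.60

Apr 14, 304 sold [FIFO — oldest first]: 59 @ $12.40 + 245 @ $13.30 = $3,990.10
Ending inventory: 132 @ $13.30 + 116 @ $14.55 + 46 @ $17.20 = $4,234.60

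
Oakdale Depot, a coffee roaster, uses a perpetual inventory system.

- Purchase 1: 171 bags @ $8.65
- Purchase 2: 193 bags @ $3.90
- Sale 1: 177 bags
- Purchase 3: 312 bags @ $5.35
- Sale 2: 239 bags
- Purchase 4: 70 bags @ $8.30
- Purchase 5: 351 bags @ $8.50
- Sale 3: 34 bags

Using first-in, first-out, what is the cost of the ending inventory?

Sale 1 (177) [FIFO — oldest first]: 171 @ $8.65 + 6 @ $3.90 = $1,502.55
Sale 2 (239) [FIFO — oldest first]: 187 @ $3.90 + 52 @ $5.35 = $1,007.50
Sale 3 (34) [FIFO — oldest first]: 34 @ $5.35 = $181.90
Total COGS = $1,502.55 + $1,007.50 + $181.90 = $2,691.95
Ending inventory: 226 @ $5.35 + 70 @ $8.30 + 351 @ $8.50 = $4,773.60
Check: goods available $7,465.55 = COGS $2,691.95 + ending $4,773.60

Ending inventory = $4,773.60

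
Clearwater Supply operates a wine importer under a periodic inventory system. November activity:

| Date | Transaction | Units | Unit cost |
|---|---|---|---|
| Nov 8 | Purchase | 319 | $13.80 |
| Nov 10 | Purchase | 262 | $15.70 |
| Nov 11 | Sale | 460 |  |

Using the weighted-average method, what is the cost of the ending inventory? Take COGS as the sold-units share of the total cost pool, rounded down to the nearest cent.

Nov 11, sell 460: 460/581 × $8,515.60 → $6,742.12
Ending inventory (cost pool remaining) = $1,773.48

Ending inventory = $1,773.48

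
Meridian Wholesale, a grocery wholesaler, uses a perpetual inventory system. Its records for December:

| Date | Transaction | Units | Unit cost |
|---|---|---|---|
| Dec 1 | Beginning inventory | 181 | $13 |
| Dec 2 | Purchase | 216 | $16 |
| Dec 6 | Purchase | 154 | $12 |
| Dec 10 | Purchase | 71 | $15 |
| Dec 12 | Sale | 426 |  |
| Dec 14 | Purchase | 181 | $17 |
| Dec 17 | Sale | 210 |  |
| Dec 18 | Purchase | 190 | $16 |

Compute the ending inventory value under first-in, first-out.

Ending inventory = $5,879

Dec 12, 426 sold [FIFO — oldest first]: 181 @ $13 + 216 @ $16 + 29 @ $12 = $6,157
Dec 17, 210 sold [FIFO — oldest first]: 125 @ $12 + 71 @ $15 + 14 @ $17 = $2,803
Total COGS = $6,157 + $2,803 = $8,960
Ending inventory: 167 @ $17 + 190 @ $16 = $5,879
Check: goods available $14,839 = COGS $8,960 + ending $5,879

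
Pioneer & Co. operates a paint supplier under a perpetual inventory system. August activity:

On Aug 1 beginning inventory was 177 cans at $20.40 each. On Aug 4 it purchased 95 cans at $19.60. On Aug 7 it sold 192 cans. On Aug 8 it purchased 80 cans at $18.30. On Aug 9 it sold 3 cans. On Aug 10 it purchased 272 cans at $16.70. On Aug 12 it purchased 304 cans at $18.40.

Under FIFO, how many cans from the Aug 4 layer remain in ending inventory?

77

Aug 7, 192 sold [FIFO — oldest first]: 177 @ $20.40 + 15 @ $19.60 = $3,904.80
Aug 9, 3 sold [FIFO — oldest first]: 3 @ $19.60 = $58.80
Total COGS = $3,904.80 + $58.80 = $3,963.60
Ending inventory: 77 @ $19.60 + 80 @ $18.30 + 272 @ $16.70 + 304 @ $18.40 = $13,109.20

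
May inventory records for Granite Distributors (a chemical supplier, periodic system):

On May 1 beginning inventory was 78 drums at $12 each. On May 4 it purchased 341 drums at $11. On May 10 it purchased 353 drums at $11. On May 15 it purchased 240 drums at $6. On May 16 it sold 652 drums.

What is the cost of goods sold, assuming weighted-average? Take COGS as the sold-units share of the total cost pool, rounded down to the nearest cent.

COGS = $6,449.13

May 16, sell 652: 652/1012 × $10,010.00 → $6,449.13
Ending inventory (cost pool remaining) = $3,560.87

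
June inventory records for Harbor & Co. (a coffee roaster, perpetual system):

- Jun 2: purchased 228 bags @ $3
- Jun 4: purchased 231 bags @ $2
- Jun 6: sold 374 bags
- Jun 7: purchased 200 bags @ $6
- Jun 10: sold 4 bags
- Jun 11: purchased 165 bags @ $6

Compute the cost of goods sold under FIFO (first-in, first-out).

Jun 6, 374 sold [FIFO — oldest first]: 228 @ $3 + 146 @ $2 = $976
Jun 10, 4 sold [FIFO — oldest first]: 4 @ $2 = $8
Total COGS = $976 + $8 = $984
Ending inventory: 81 @ $2 + 200 @ $6 + 165 @ $6 = $2,352

COGS = $984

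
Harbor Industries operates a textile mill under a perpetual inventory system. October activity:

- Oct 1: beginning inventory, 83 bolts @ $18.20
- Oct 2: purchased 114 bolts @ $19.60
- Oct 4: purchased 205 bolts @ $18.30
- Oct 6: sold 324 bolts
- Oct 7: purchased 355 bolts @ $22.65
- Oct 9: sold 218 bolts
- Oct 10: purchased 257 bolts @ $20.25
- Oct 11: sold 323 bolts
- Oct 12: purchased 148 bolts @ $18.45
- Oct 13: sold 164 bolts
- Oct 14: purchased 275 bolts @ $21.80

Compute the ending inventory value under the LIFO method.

Oct 6, 324 sold [LIFO — newest first]: 205 @ $18.30 + 114 @ $19.60 + 5 @ $18.20 = $6,076.90
Oct 9, 218 sold [LIFO — newest first]: 218 @ $22.65 = $4,937.70
Oct 11, 323 sold [LIFO — newest first]: 257 @ $20.25 + 66 @ $22.65 = $6,699.15
Oct 13, 164 sold [LIFO — newest first]: 148 @ $18.45 + 16 @ $22.65 = $3,093.00
Total COGS = $6,076.90 + $4,937.70 + $6,699.15 + $3,093.00 = $20,806.75
Ending inventory: 78 @ $18.20 + 55 @ $22.65 + 275 @ $21.80 = $8,660.35
Check: goods available $29,467.10 = COGS $20,806.75 + ending $8,660.35

Ending inventory = $8,660.35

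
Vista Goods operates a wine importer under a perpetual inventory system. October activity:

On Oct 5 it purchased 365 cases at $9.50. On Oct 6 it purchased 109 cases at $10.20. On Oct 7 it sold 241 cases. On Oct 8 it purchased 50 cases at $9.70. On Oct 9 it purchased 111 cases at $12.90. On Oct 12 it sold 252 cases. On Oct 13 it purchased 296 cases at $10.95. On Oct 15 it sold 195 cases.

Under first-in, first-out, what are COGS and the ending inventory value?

Oct 7, 241 sold [FIFO — oldest first]: 241 @ $9.50 = $2,289.50
Oct 12, 252 sold [FIFO — oldest first]: 124 @ $9.50 + 109 @ $10.20 + 19 @ $9.70 = $2,474.10
Oct 15, 195 sold [FIFO — oldest first]: 31 @ $9.70 + 111 @ $12.90 + 53 @ $10.95 = $2,312.95
Total COGS = $2,289.50 + $2,474.10 + $2,312.95 = $7,076.55
Ending inventory: 243 @ $10.95 = $2,660.85

COGS = $7,076.55; ending inventory = $2,660.85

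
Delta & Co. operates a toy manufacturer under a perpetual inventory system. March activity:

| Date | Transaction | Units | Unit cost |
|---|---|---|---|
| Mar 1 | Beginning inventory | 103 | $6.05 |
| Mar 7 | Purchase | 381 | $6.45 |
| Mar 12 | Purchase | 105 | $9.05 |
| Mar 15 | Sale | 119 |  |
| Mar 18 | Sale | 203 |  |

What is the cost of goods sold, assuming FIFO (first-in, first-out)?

COGS = $2,035.70

Mar 15, 119 sold [FIFO — oldest first]: 103 @ $6.05 + 16 @ $6.45 = $726.35
Mar 18, 203 sold [FIFO — oldest first]: 203 @ $6.45 = $1,309.35
Total COGS = $726.35 + $1,309.35 = $2,035.70
Ending inventory: 162 @ $6.45 + 105 @ $9.05 = $1,995.15
Check: goods available $4,030.85 = COGS $2,035.70 + ending $1,995.15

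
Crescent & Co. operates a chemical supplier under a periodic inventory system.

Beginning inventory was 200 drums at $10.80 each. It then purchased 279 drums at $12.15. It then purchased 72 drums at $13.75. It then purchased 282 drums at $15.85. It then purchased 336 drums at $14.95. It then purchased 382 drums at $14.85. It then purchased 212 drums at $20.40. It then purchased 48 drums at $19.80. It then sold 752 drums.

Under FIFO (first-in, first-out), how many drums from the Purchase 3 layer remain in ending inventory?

Sale 1 (752) [FIFO — oldest first]: 200 @ $10.80 + 279 @ $12.15 + 72 @ $13.75 + 201 @ $15.85 = $9,725.70
Ending inventory: 81 @ $15.85 + 336 @ $14.95 + 382 @ $14.85 + 212 @ $20.40 + 48 @ $19.80 = $17,254.95

81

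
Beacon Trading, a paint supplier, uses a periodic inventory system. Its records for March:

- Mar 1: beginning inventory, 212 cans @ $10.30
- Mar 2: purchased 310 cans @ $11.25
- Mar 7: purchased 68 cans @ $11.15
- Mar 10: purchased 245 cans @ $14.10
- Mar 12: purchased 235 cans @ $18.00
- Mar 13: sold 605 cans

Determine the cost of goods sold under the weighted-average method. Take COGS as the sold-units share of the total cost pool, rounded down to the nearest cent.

COGS = $7,980.23

Mar 13, sell 605: 605/1070 × $14,113.80 → $7,980.23
Ending inventory (cost pool remaining) = $6,133.57
Check: goods available $14,113.80 = COGS $7,980.23 + ending $6,133.57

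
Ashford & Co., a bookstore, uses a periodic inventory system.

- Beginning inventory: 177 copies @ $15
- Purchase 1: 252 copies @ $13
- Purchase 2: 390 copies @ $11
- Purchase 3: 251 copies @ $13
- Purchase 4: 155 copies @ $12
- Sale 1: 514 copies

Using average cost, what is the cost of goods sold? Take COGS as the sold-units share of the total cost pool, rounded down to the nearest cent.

COGS = $6,438.21

Sale 1, sell 514: 514/1225 × $15,344.00 → $6,438.21
Ending inventory (cost pool remaining) = $8,905.79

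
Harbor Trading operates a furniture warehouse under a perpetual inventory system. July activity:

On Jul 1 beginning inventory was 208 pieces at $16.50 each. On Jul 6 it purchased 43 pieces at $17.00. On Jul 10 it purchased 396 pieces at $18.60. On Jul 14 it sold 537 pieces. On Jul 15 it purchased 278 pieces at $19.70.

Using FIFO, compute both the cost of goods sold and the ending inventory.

COGS = $9,482.60; ending inventory = $7,522.60

Jul 14, 537 sold [FIFO — oldest first]: 208 @ $16.50 + 43 @ $17.00 + 286 @ $18.60 = $9,482.60
Ending inventory: 110 @ $18.60 + 278 @ $19.70 = $7,522.60
Check: goods available $17,005.20 = COGS $9,482.60 + ending $7,522.60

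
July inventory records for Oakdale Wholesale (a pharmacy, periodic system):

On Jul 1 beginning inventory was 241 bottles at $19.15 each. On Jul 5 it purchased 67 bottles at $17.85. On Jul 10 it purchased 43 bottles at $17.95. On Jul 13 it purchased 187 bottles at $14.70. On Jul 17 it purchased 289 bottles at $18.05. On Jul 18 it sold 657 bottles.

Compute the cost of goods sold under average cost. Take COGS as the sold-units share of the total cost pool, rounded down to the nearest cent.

Jul 18, sell 657: 657/827 × $14,548.30 → $11,557.71
Ending inventory (cost pool remaining) = $2,990.59

COGS = $11,557.71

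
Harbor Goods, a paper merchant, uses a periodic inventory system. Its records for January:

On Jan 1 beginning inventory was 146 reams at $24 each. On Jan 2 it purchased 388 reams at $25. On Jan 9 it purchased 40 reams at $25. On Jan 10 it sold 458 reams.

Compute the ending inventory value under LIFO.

Ending inventory = $2,784

Jan 10, 458 sold [LIFO — newest first]: 40 @ $25 + 388 @ $25 + 30 @ $24 = $11,420
Ending inventory: 116 @ $24 = $2,784
Check: goods available $14,204 = COGS $11,420 + ending $2,784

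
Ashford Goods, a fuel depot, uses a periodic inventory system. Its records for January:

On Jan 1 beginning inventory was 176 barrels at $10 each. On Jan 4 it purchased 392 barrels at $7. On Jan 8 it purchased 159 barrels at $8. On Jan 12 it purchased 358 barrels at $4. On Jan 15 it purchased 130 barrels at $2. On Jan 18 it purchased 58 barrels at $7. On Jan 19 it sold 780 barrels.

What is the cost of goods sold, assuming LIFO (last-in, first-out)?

Jan 19, 780 sold [LIFO — newest first]: 58 @ $7 + 130 @ $2 + 358 @ $4 + 159 @ $8 + 75 @ $7 = $3,895
Ending inventory: 176 @ $10 + 317 @ $7 = $3,979

COGS = $3,895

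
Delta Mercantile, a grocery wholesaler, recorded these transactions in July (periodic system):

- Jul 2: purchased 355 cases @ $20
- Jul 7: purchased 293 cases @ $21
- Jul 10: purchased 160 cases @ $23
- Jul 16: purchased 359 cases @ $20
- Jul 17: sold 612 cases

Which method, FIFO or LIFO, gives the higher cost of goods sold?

FIFO COGS: 355 @ $20 + 257 @ $21 = $12,497
LIFO COGS: 359 @ $20 + 160 @ $23 + 93 @ $21 = $12,813

LIFO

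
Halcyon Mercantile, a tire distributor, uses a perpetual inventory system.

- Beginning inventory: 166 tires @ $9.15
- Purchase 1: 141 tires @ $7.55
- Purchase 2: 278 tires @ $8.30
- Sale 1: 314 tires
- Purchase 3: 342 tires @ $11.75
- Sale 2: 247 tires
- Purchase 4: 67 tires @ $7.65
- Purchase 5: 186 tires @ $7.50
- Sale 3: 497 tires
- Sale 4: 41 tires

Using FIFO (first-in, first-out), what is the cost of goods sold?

Sale 1 (314) [FIFO — oldest first]: 166 @ $9.15 + 141 @ $7.55 + 7 @ $8.30 = $2,641.55
Sale 2 (247) [FIFO — oldest first]: 247 @ $8.30 = $2,050.10
Sale 3 (497) [FIFO — oldest first]: 24 @ $8.30 + 342 @ $11.75 + 67 @ $7.65 + 64 @ $7.50 = $5,210.25
Sale 4 (41) [FIFO — oldest first]: 41 @ $7.50 = $307.50
Total COGS = $2,641.55 + $2,050.10 + $5,210.25 + $307.50 = $10,209.40
Ending inventory: 81 @ $7.50 = $607.50

COGS = $10,209.40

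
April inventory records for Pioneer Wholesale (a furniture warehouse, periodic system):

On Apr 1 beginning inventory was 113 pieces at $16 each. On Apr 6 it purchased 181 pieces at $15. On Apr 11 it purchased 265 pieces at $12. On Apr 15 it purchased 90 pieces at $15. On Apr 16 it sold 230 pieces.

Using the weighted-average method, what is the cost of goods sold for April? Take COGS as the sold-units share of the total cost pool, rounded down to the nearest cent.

COGS = $3,208.30

Apr 16, sell 230: 230/649 × $9,053.00 → $3,208.30
Ending inventory (cost pool remaining) = $5,844.70
Check: goods available $9,053.00 = COGS $3,208.30 + ending $5,844.70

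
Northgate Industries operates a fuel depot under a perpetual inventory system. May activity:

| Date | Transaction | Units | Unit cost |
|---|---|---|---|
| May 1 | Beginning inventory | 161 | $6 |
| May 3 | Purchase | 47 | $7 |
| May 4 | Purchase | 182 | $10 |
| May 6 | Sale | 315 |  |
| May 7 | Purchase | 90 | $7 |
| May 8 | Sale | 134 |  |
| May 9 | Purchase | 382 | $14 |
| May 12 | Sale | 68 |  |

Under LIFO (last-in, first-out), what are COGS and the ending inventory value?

COGS = $4,511; ending inventory = $4,582

May 6, 315 sold [LIFO — newest first]: 182 @ $10 + 47 @ $7 + 86 @ $6 = $2,665
May 8, 134 sold [LIFO — newest first]: 90 @ $7 + 44 @ $6 = $894
May 12, 68 sold [LIFO — newest first]: 68 @ $14 = $952
Total COGS = $2,665 + $894 + $952 = $4,511
Ending inventory: 31 @ $6 + 314 @ $14 = $4,582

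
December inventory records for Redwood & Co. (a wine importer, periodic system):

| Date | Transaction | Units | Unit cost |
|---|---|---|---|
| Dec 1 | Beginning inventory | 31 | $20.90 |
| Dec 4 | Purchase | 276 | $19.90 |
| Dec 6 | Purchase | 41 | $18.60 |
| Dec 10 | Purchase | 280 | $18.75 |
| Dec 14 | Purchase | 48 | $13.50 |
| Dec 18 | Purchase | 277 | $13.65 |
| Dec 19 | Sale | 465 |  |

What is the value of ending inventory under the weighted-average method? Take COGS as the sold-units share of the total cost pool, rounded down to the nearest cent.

Dec 19, sell 465: 465/953 × $16,581.95 → $8,090.87
Ending inventory (cost pool remaining) = $8,491.08
Check: goods available $16,581.95 = COGS $8,090.87 + ending $8,491.08

Ending inventory = $8,491.08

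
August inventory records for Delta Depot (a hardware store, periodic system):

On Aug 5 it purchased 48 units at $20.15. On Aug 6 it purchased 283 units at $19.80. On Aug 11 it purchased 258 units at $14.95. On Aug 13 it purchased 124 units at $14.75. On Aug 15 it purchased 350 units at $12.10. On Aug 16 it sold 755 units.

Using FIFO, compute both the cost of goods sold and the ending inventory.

Aug 16, 755 sold [FIFO — oldest first]: 48 @ $20.15 + 283 @ $19.80 + 258 @ $14.95 + 124 @ $14.75 + 42 @ $12.10 = $12,764.90
Ending inventory: 308 @ $12.10 = $3,726.80

COGS = $12,764.90; ending inventory = $3,726.80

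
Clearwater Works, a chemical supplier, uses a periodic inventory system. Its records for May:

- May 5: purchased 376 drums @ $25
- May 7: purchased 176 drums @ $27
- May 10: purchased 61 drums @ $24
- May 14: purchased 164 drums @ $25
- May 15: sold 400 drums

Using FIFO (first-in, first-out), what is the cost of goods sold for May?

May 15, 400 sold [FIFO — oldest first]: 376 @ $25 + 24 @ $27 = $10,048
Ending inventory: 152 @ $27 + 61 @ $24 + 164 @ $25 = $9,668
Check: goods available $19,716 = COGS $10,048 + ending $9,668

COGS = $10,048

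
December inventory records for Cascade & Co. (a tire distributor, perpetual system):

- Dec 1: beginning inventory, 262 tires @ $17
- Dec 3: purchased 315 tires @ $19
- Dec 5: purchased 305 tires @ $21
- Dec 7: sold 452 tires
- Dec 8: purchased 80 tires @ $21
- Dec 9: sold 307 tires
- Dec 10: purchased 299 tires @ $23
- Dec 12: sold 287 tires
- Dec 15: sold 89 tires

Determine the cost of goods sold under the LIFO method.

COGS = $23,259

Dec 7, 452 sold [LIFO — newest first]: 305 @ $21 + 147 @ $19 = $9,198
Dec 9, 307 sold [LIFO — newest first]: 80 @ $21 + 168 @ $19 + 59 @ $17 = $5,875
Dec 12, 287 sold [LIFO — newest first]: 287 @ $23 = $6,601
Dec 15, 89 sold [LIFO — newest first]: 12 @ $23 + 77 @ $17 = $1,585
Total COGS = $9,198 + $5,875 + $6,601 + $1,585 = $23,259
Ending inventory: 126 @ $17 = $2,142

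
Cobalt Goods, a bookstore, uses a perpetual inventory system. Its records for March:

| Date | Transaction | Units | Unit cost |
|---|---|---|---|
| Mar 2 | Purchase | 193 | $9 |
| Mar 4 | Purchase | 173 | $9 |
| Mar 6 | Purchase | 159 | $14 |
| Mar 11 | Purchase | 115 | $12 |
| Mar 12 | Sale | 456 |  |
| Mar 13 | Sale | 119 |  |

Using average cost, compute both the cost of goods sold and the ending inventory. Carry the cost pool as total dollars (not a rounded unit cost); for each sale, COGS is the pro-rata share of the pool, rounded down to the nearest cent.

COGS = $6,199.21; ending inventory = $700.79

After Mar 2: 193 on hand, pool $1,737.00 (≈ $9.0000 each)
After Mar 4: 366 on hand, pool $3,294.00 (≈ $9.0000 each)
After Mar 6: 525 on hand, pool $5,520.00 (≈ $10.5143 each)
After Mar 11: 640 on hand, pool $6,900.00 (≈ $10.7812 each)
Mar 12, sell 456: 456/640 × $6,900.00 → $4,916.25
Mar 13, sell 119: 119/184 × $1,983.75 → $1,282.96
Total COGS = $4,916.25 + $1,282.96 = $6,199.21
Ending inventory (cost pool remaining) = $700.79
Check: goods available $6,900.00 = COGS $6,199.21 + ending $700.79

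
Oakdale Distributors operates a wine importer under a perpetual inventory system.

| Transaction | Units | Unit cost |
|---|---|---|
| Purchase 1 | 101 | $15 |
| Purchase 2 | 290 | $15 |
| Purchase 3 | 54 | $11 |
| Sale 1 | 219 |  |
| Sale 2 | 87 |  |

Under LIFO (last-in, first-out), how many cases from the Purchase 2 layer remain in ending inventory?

Sale 1 (219) [LIFO — newest first]: 54 @ $11 + 165 @ $15 = $3,069
Sale 2 (87) [LIFO — newest first]: 87 @ $15 = $1,305
Total COGS = $3,069 + $1,305 = $4,374
Ending inventory: 101 @ $15 + 38 @ $15 = $2,085
Check: goods available $6,459 = COGS $4,374 + ending $2,085

38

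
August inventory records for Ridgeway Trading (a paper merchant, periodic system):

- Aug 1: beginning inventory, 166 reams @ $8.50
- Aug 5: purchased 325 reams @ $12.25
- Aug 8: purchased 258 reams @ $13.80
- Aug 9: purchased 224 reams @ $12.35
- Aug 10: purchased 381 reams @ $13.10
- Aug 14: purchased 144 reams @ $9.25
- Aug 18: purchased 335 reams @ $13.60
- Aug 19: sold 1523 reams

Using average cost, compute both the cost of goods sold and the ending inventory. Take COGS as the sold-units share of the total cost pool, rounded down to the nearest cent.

COGS = $18,776.31; ending inventory = $3,821.84

Aug 19, sell 1523: 1523/1833 × $22,598.15 → $18,776.31
Ending inventory (cost pool remaining) = $3,821.84
Check: goods available $22,598.15 = COGS $18,776.31 + ending $3,821.84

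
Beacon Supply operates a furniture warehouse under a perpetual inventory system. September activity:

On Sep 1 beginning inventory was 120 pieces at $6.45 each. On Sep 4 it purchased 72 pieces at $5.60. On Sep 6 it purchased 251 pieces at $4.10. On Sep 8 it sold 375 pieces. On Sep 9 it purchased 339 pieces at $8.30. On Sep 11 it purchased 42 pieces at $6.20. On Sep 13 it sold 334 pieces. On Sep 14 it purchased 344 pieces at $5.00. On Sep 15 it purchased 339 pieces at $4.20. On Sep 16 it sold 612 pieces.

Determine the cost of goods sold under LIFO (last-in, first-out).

Sep 8, 375 sold [LIFO — newest first]: 251 @ $4.10 + 72 @ $5.60 + 52 @ $6.45 = $1,767.70
Sep 13, 334 sold [LIFO — newest first]: 42 @ $6.20 + 292 @ $8.30 = $2,684.00
Sep 16, 612 sold [LIFO — newest first]: 339 @ $4.20 + 273 @ $5.00 = $2,788.80
Total COGS = $1,767.70 + $2,684.00 + $2,788.80 = $7,240.50
Ending inventory: 68 @ $6.45 + 47 @ $8.30 + 71 @ $5.00 = $1,183.70

COGS = $7,240.50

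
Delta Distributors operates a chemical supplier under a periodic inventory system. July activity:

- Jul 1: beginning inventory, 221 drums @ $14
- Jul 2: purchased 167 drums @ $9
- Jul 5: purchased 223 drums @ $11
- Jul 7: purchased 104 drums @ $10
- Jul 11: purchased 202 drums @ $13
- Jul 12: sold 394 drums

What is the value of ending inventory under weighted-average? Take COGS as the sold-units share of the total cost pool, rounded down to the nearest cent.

Jul 12, sell 394: 394/917 × $10,716.00 → $4,604.25
Ending inventory (cost pool remaining) = $6,111.75
Check: goods available $10,716.00 = COGS $4,604.25 + ending $6,111.75

Ending inventory = $6,111.75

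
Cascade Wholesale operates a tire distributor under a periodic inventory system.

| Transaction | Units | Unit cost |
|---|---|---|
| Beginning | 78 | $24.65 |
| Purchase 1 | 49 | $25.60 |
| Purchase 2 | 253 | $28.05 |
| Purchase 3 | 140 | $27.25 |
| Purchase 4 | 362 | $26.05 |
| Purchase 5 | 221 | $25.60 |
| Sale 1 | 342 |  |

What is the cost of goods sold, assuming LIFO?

COGS = $8,809.65

Sale 1 (342) [LIFO — newest first]: 221 @ $25.60 + 121 @ $26.05 = $8,809.65
Ending inventory: 78 @ $24.65 + 49 @ $25.60 + 253 @ $28.05 + 140 @ $27.25 + 241 @ $26.05 = $20,366.80
Check: goods available $29,176.45 = COGS $8,809.65 + ending $20,366.80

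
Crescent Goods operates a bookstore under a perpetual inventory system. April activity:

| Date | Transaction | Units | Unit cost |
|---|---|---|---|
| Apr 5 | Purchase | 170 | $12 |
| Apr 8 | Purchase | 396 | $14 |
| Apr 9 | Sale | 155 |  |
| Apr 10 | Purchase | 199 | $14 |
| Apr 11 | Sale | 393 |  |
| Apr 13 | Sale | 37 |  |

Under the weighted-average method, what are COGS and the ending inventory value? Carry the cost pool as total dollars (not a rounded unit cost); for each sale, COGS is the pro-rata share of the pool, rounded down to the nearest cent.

After Apr 5: 170 on hand, pool $2,040.00 (≈ $12.0000 each)
After Apr 8: 566 on hand, pool $7,584.00 (≈ $13.3993 each)
Apr 9, sell 155: 155/566 × $7,584.00 → $2,076.89
After Apr 10: 610 on hand, pool $8,293.11 (≈ $13.5953 each)
Apr 11, sell 393: 393/610 × $8,293.11 → $5,342.93
Apr 13, sell 37: 37/217 × $2,950.18 → $503.02
Total COGS = $2,076.89 + $5,342.93 + $503.02 = $7,922.84
Ending inventory (cost pool remaining) = $2,447.16

COGS = $7,922.84; ending inventory = $2,447.16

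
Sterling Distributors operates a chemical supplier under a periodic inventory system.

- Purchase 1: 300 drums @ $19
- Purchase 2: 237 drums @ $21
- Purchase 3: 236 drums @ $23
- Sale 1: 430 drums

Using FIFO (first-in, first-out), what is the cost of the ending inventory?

Ending inventory = $7,675

Sale 1 (430) [FIFO — oldest first]: 300 @ $19 + 130 @ $21 = $8,430
Ending inventory: 107 @ $21 + 236 @ $23 = $7,675
Check: goods available $16,105 = COGS $8,430 + ending $7,675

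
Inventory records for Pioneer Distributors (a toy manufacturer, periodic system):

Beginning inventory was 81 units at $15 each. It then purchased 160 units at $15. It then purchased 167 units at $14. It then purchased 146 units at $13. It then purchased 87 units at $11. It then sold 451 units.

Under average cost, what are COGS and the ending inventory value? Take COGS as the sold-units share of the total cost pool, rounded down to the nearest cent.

Sale 1, sell 451: 451/641 × $8,808.00 → $6,197.20
Ending inventory (cost pool remaining) = $2,610.80
Check: goods available $8,808.00 = COGS $6,197.20 + ending $2,610.80

COGS = $6,197.20; ending inventory = $2,610.80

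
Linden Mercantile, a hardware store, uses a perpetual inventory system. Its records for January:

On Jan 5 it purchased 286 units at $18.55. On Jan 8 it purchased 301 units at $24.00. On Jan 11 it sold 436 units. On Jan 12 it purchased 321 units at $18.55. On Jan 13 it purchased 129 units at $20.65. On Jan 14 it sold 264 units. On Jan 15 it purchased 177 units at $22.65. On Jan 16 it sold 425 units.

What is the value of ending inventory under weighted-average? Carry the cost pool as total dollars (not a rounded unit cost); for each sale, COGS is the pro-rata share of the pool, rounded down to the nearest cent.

After Jan 5: 286 on hand, pool $5,305.30 (≈ $18.5500 each)
After Jan 8: 587 on hand, pool $12,529.30 (≈ $21.3446 each)
Jan 11, sell 436: 436/587 × $12,529.30 → $9,306.26
After Jan 12: 472 on hand, pool $9,177.59 (≈ $19.4440 each)
After Jan 13: 601 on hand, pool $11,841.44 (≈ $19.7029 each)
Jan 14, sell 264: 264/601 × $11,841.44 → $5,201.56
After Jan 15: 514 on hand, pool $10,648.93 (≈ $20.7178 each)
Jan 16, sell 425: 425/514 × $10,648.93 → $8,805.04
Total COGS = $9,306.26 + $5,201.56 + $8,805.04 = $23,312.86
Ending inventory (cost pool remaining) = $1,843.89
Check: goods available $25,156.75 = COGS $23,312.86 + ending $1,843.89

Ending inventory = $1,843.89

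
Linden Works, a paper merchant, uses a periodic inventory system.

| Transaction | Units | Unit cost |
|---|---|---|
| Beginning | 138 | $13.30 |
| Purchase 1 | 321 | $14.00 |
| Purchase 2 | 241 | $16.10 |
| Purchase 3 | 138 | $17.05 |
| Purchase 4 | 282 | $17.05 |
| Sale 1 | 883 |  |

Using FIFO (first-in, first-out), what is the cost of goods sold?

COGS = $13,329.65

Sale 1 (883) [FIFO — oldest first]: 138 @ $13.30 + 321 @ $14.00 + 241 @ $16.10 + 138 @ $17.05 + 45 @ $17.05 = $13,329.65
Ending inventory: 237 @ $17.05 = $4,040.85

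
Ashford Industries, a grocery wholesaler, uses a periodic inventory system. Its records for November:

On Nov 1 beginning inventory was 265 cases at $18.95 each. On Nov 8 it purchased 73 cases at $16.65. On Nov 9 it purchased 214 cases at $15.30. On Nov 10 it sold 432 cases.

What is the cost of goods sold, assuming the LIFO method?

Nov 10, 432 sold [LIFO — newest first]: 214 @ $15.30 + 73 @ $16.65 + 145 @ $18.95 = $7,237.40
Ending inventory: 120 @ $18.95 = $2,274.00

COGS = $7,237.40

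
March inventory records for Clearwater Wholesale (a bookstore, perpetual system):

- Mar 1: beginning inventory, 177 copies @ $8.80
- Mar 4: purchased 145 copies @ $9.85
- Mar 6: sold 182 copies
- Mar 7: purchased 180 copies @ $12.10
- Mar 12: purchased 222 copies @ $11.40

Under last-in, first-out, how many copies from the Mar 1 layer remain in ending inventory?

140

Mar 6, 182 sold [LIFO — newest first]: 145 @ $9.85 + 37 @ $8.80 = $1,753.85
Ending inventory: 140 @ $8.80 + 180 @ $12.10 + 222 @ $11.40 = $5,940.80
Check: goods available $7,694.65 = COGS $1,753.85 + ending $5,940.80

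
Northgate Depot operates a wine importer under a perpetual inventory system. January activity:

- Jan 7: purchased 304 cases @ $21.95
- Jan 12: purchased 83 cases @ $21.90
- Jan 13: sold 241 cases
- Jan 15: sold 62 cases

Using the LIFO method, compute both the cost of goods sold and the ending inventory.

Jan 13, 241 sold [LIFO — newest first]: 83 @ $21.90 + 158 @ $21.95 = $5,285.80
Jan 15, 62 sold [LIFO — newest first]: 62 @ $21.95 = $1,360.90
Total COGS = $5,285.80 + $1,360.90 = $6,646.70
Ending inventory: 84 @ $21.95 = $1,843.80

COGS = $6,646.70; ending inventory = $1,843.80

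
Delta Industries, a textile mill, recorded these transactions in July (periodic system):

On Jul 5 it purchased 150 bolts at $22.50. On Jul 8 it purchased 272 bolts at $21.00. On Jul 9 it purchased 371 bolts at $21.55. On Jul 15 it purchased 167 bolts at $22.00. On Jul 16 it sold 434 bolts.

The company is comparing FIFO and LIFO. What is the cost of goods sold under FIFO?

FIFO COGS: 150 @ $22.50 + 272 @ $21.00 + 12 @ $21.55 = $9,345.60
LIFO COGS: 167 @ $22.00 + 267 @ $21.55 = $9,427.85

COGS = $9,345.60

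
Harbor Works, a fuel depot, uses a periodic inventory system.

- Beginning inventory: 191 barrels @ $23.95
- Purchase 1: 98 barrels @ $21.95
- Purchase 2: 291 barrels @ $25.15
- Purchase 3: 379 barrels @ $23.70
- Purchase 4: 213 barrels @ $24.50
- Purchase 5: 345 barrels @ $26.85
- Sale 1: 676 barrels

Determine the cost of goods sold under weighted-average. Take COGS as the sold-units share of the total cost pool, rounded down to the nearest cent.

Sale 1, sell 676: 676/1517 × $37,508.25 → $16,714.28
Ending inventory (cost pool remaining) = $20,793.97

COGS = $16,714.28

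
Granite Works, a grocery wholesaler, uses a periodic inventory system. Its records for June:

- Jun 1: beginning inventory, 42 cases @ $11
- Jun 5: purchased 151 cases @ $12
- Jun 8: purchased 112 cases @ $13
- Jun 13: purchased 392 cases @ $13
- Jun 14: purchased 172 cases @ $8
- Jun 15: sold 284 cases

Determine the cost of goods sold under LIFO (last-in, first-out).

Jun 15, 284 sold [LIFO — newest first]: 172 @ $8 + 112 @ $13 = $2,832
Ending inventory: 42 @ $11 + 151 @ $12 + 112 @ $13 + 280 @ $13 = $7,370

COGS = $2,832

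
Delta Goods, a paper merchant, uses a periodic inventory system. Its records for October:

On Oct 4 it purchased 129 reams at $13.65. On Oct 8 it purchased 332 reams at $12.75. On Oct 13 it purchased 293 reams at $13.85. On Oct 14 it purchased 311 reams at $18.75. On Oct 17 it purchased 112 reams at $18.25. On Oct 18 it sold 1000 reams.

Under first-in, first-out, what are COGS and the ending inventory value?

COGS = $14,664.40; ending inventory = $3,262.75

Oct 18, 1000 sold [FIFO — oldest first]: 129 @ $13.65 + 332 @ $12.75 + 293 @ $13.85 + 246 @ $18.75 = $14,664.40
Ending inventory: 65 @ $18.75 + 112 @ $18.25 = $3,262.75
Check: goods available $17,927.15 = COGS $14,664.40 + ending $3,262.75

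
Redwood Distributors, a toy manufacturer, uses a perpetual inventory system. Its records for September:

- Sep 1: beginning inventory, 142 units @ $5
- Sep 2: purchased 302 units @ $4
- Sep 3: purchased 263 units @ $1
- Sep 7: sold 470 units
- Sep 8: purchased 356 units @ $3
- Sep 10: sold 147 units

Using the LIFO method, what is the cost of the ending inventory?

Sep 7, 470 sold [LIFO — newest first]: 263 @ $1 + 207 @ $4 = $1,091
Sep 10, 147 sold [LIFO — newest first]: 147 @ $3 = $441
Total COGS = $1,091 + $441 = $1,532
Ending inventory: 142 @ $5 + 95 @ $4 + 209 @ $3 = $1,717

Ending inventory = $1,717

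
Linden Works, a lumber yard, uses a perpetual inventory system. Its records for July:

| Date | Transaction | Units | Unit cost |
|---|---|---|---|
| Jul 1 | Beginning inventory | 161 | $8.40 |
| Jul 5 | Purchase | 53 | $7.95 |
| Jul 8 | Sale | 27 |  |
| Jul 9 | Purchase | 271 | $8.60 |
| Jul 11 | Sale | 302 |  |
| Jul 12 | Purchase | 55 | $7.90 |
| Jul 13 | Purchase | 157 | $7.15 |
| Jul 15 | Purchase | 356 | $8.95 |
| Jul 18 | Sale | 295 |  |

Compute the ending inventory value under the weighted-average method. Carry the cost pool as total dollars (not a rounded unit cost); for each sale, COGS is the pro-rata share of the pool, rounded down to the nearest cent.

Ending inventory = $3,593.78

After Jul 1: 161 on hand, pool $1,352.40 (≈ $8.4000 each)
After Jul 5: 214 on hand, pool $1,773.75 (≈ $8.2886 each)
Jul 8, sell 27: 27/214 × $1,773.75 → $223.79
After Jul 9: 458 on hand, pool $3,880.56 (≈ $8.4728 each)
Jul 11, sell 302: 302/458 × $3,880.56 → $2,558.79
After Jul 12: 211 on hand, pool $1,756.27 (≈ $8.3236 each)
After Jul 13: 368 on hand, pool $2,878.82 (≈ $7.8229 each)
After Jul 15: 724 on hand, pool $6,065.02 (≈ $8.3771 each)
Jul 18, sell 295: 295/724 × $6,065.02 → $2,471.24
Total COGS = $223.79 + $2,558.79 + $2,471.24 = $5,253.82
Ending inventory (cost pool remaining) = $3,593.78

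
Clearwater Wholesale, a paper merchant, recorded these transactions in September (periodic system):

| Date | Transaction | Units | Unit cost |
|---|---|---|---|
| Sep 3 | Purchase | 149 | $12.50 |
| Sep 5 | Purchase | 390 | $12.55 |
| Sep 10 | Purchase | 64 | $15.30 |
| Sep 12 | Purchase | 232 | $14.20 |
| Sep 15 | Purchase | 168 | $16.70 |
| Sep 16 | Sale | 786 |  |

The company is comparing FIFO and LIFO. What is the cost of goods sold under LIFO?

FIFO COGS: 149 @ $12.50 + 390 @ $12.55 + 64 @ $15.30 + 183 @ $14.20 = $10,334.80
LIFO COGS: 168 @ $16.70 + 232 @ $14.20 + 64 @ $15.30 + 322 @ $12.55 = $11,120.30

COGS = $11,120.30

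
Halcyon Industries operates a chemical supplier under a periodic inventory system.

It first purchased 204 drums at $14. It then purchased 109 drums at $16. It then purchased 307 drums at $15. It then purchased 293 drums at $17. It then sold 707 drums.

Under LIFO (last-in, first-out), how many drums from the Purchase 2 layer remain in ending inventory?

2

Sale 1 (707) [LIFO — newest first]: 293 @ $17 + 307 @ $15 + 107 @ $16 = $11,298
Ending inventory: 204 @ $14 + 2 @ $16 = $2,888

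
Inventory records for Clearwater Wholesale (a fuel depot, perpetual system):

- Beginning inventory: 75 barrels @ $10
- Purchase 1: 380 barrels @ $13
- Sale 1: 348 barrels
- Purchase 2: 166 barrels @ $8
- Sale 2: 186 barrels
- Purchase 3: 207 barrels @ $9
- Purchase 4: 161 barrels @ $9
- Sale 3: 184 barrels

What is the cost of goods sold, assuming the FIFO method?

COGS = $7,891

Sale 1 (348) [FIFO — oldest first]: 75 @ $10 + 273 @ $13 = $4,299
Sale 2 (186) [FIFO — oldest first]: 107 @ $13 + 79 @ $8 = $2,023
Sale 3 (184) [FIFO — oldest first]: 87 @ $8 + 97 @ $9 = $1,569
Total COGS = $4,299 + $2,023 + $1,569 = $7,891
Ending inventory: 110 @ $9 + 161 @ $9 = $2,439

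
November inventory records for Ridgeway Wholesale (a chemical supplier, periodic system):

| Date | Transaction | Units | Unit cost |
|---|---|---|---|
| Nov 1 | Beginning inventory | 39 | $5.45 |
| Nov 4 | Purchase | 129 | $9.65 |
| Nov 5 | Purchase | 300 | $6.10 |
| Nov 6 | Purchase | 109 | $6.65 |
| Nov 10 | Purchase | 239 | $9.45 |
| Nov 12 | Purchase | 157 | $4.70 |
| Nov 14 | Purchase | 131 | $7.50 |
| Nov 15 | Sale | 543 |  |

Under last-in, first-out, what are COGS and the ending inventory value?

COGS = $4,085.35; ending inventory = $3,905.85

Nov 15, 543 sold [LIFO — newest first]: 131 @ $7.50 + 157 @ $4.70 + 239 @ $9.45 + 16 @ $6.65 = $4,085.35
Ending inventory: 39 @ $5.45 + 129 @ $9.65 + 300 @ $6.10 + 93 @ $6.65 = $3,905.85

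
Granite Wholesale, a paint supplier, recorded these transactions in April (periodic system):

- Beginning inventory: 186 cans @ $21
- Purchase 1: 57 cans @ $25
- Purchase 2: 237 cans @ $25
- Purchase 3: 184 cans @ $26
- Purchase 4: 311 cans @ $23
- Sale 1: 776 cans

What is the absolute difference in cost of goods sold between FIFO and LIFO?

$346

FIFO COGS: 186 @ $21 + 57 @ $25 + 237 @ $25 + 184 @ $26 + 112 @ $23 = $18,616
LIFO COGS: 311 @ $23 + 184 @ $26 + 237 @ $25 + 44 @ $25 = $18,962
Difference = |$18,616 − $18,962| = $346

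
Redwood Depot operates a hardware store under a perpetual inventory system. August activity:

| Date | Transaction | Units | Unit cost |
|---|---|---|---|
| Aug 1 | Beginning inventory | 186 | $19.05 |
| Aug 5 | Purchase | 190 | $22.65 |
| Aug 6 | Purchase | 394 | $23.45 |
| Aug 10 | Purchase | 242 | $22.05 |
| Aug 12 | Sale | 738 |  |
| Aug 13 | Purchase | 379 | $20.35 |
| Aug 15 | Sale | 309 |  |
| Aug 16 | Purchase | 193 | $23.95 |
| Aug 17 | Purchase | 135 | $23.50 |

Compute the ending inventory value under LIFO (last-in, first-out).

Ending inventory = $14,755.85

Aug 12, 738 sold [LIFO — newest first]: 242 @ $22.05 + 394 @ $23.45 + 102 @ $22.65 = $16,885.70
Aug 15, 309 sold [LIFO — newest first]: 309 @ $20.35 = $6,288.15
Total COGS = $16,885.70 + $6,288.15 = $23,173.85
Ending inventory: 186 @ $19.05 + 88 @ $22.65 + 70 @ $20.35 + 193 @ $23.95 + 135 @ $23.50 = $14,755.85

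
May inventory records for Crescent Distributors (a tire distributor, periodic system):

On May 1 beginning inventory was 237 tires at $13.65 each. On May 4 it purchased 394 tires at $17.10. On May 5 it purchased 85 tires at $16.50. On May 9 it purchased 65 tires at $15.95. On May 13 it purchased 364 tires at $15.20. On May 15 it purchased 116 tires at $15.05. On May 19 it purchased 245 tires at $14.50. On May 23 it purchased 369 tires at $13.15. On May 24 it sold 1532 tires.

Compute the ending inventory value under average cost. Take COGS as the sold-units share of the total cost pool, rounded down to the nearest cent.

Ending inventory = $5,139.54

May 24, sell 1532: 1532/1875 × $28,095.15 → $22,955.61
Ending inventory (cost pool remaining) = $5,139.54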